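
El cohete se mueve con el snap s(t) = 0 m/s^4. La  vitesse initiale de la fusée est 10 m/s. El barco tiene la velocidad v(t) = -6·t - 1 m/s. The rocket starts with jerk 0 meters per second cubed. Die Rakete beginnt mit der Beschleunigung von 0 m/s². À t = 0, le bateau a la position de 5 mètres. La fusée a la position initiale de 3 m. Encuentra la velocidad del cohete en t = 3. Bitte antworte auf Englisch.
Starting from snap s(t) = 0, we take 3 antiderivatives. Taking ∫s(t)dt and applying j(0) = 0, we find j(t) = 0. The integral of jerk, with a(0) = 0, gives acceleration: a(t) = 0. Finding the antiderivative of a(t) and using v(0) = 10: v(t) = 10. We have velocity v(t) = 10. Substituting t = 3: v(3) = 10.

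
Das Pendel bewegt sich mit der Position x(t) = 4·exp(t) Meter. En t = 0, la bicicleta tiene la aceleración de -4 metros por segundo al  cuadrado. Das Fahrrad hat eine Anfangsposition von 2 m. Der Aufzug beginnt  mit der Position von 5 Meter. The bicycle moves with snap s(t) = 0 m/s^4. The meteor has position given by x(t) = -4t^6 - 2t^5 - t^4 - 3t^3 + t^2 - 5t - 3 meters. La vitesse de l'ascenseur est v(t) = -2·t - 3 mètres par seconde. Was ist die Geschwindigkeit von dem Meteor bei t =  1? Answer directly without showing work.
Die Antwort ist -50.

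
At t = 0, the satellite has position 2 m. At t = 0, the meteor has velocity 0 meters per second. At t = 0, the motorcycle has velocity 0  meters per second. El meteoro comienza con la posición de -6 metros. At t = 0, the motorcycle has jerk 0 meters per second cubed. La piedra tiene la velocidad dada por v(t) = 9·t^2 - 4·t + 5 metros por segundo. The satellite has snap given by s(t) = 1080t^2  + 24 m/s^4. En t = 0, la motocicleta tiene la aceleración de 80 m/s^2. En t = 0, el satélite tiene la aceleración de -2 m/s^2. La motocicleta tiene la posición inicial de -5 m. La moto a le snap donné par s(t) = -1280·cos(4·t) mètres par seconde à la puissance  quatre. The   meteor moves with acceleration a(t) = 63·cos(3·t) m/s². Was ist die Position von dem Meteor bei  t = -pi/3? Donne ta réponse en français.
En partant de l'accélération a(t) = 63·cos(3·t), nous prenons 2 primitives. La primitive de l'accélération est la vitesse. En utilisant v(0) = 0, nous obtenons v(t) = 21·sin(3·t). L'intégrale de la vitesse est la position. En utilisant x(0) = -6, nous obtenons x(t) = 1 - 7·cos(3·t). Nous avons la position x(t) = 1 - 7·cos(3·t). En substituant t = -pi/3: x(-pi/3) = 8.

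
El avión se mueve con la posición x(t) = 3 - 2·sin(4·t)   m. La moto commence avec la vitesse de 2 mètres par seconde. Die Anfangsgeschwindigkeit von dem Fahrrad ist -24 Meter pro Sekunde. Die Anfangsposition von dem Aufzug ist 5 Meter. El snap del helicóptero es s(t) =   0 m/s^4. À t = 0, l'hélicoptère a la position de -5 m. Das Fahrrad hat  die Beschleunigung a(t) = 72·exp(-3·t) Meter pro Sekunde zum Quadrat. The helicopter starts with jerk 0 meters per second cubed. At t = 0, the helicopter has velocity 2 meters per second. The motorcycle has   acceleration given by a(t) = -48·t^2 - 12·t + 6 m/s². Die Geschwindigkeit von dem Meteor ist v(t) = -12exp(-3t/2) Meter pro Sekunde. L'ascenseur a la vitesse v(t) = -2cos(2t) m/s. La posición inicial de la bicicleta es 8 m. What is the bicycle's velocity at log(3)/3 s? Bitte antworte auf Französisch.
Nous devons trouver l'intégrale de notre équation de l'accélération a(t) = 72·exp(-3·t) 1 fois. En prenant ∫a(t)dt et en appliquant v(0) = -24, nous trouvons v(t) = -24·exp(-3·t). En utilisant v(t) = -24·exp(-3·t) et en substituant t = log(3)/3, nous trouvons v = -8.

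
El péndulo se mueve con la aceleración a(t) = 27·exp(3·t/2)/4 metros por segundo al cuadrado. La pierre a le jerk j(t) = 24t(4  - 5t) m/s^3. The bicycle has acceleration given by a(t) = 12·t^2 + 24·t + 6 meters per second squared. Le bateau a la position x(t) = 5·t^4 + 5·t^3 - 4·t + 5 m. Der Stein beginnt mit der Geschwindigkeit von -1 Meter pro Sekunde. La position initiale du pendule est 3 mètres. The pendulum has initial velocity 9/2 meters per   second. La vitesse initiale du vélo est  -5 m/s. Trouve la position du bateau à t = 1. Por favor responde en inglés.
Using x(t) = 5·t^4 + 5·t^3 - 4·t + 5 and substituting t = 1, we find x = 11.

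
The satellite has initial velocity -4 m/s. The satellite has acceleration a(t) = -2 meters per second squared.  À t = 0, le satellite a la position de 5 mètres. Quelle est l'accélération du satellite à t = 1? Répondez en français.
De l'équation de l'accélération a(t) = -2, nous substituons t = 1 pour obtenir a = -2.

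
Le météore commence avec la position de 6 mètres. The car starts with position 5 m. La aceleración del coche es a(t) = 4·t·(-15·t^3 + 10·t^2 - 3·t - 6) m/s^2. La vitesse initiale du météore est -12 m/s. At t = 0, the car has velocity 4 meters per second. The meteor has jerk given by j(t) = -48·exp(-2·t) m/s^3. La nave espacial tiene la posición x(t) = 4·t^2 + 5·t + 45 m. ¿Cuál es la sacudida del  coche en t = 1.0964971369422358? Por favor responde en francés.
Pour résoudre ceci, nous devons prendre 1 dérivée de notre équation de l'accélération a(t) = 4·t·(-15·t^3 + 10·t^2 - 3·t - 6). La dérivée de l'accélération donne le jerk: j(t) = -60·t^3 + 40·t^2 + 4·t·(-45·t^2 + 20·t - 3) - 12·t - 24. De l'équation du jerk j(t) = -60·t^3 + 40·t^2 + 4·t·(-45·t^2 + 20·t - 3) - 12·t - 24, nous substituons t = 1.0964971369422358 pour obtenir j = -222.437227995999.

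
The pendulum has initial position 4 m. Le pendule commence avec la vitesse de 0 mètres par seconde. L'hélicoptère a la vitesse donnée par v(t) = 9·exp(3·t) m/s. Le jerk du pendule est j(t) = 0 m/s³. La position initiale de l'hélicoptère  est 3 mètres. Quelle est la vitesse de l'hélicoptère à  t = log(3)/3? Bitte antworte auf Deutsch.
Aus der Gleichung für die Geschwindigkeit v(t) = 9·exp(3·t), setzen wir t = log(3)/3 ein und erhalten v = 27.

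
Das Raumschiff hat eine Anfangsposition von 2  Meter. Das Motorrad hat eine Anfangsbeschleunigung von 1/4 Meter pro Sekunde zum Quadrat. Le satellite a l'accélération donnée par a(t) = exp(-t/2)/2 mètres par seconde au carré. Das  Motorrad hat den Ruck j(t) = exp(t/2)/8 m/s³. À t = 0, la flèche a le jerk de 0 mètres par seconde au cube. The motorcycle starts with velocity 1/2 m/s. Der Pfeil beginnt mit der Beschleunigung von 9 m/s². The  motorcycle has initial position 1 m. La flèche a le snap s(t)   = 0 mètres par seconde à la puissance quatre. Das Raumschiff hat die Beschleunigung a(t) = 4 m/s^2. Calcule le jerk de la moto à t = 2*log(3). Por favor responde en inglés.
Using j(t) = exp(t/2)/8 and substituting t = 2*log(3), we find j = 3/8.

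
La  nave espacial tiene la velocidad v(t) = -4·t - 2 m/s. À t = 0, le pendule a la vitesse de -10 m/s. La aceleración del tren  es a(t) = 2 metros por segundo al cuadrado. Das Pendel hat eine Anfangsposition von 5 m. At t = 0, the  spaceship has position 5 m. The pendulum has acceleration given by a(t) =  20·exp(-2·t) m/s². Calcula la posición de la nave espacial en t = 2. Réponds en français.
Nous devons trouver l'intégrale de notre équation de la vitesse v(t) = -4·t - 2 1 fois. En prenant ∫v(t)dt et en appliquant x(0) = 5, nous trouvons x(t) = -2·t^2 - 2·t + 5. De l'équation de la position x(t) = -2·t^2 - 2·t + 5, nous substituons t = 2 pour obtenir x = -7.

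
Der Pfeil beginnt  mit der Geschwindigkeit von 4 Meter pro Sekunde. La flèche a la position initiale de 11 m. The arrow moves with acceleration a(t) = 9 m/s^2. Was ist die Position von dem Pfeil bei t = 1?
Um dies zu lösen, müssen wir 2 Integrale unserer Gleichung für die Beschleunigung a(t) = 9 finden. Durch Integration von der Beschleunigung und Verwendung der Anfangsbedingung v(0) = 4, erhalten wir v(t) = 9·t + 4. Durch Integration von der Geschwindigkeit und Verwendung der Anfangsbedingung x(0) = 11, erhalten wir x(t) = 9·t^2/2 + 4·t + 11. Wir haben die Position x(t) = 9·t^2/2 + 4·t + 11. Durch Einsetzen von t = 1: x(1) = 39/2.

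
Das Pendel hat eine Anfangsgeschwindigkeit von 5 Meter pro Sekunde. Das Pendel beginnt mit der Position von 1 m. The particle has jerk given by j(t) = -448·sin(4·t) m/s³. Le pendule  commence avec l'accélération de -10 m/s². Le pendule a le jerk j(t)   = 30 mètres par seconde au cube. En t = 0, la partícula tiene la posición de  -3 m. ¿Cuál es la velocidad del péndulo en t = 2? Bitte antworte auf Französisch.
Nous devons intégrer notre équation du jerk j(t) = 30 2 fois. La primitive du jerk, avec a(0) = -10, donne l'accélération: a(t) = 30·t - 10. En intégrant l'accélération et en utilisant la condition initiale v(0) = 5, nous obtenons v(t) = 15·t^2 - 10·t + 5. En utilisant v(t) = 15·t^2 - 10·t + 5 et en substituant t = 2, nous trouvons v = 45.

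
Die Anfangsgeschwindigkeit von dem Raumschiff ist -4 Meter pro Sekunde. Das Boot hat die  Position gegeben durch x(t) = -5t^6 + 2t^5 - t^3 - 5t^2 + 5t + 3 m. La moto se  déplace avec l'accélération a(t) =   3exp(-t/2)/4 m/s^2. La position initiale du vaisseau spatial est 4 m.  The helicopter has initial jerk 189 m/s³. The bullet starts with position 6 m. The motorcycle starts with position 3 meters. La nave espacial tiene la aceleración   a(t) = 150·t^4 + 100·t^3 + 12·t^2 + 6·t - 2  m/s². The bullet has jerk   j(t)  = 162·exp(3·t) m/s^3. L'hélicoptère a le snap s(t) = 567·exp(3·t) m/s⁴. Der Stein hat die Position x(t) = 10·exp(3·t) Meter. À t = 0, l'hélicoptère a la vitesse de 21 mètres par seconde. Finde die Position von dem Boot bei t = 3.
Mit x(t) = -5·t^6 + 2·t^5 - t^3 - 5·t^2 + 5·t + 3 und Einsetzen von t = 3, finden wir x = -3213.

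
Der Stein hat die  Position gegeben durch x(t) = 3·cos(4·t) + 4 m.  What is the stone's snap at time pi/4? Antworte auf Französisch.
En partant de la position x(t) = 3·cos(4·t) + 4, nous prenons 4 dérivées. La dérivée de la position donne la vitesse: v(t) = -12·sin(4·t). En dérivant la vitesse, nous obtenons l'accélération: a(t) = -48·cos(4·t). En prenant d/dt de a(t), nous trouvons j(t) = 192·sin(4·t). La dérivée du jerk donne le snap: s(t) = 768·cos(4·t). Nous avons le snap s(t) = 768·cos(4·t). En substituant t = pi/4: s(pi/4) = -768.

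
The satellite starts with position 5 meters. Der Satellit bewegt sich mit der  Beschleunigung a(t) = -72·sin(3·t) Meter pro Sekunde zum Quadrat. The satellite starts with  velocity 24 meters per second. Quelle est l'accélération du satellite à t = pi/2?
En utilisant a(t) = -72·sin(3·t) et en substituant t = pi/2, nous trouvons a = 72.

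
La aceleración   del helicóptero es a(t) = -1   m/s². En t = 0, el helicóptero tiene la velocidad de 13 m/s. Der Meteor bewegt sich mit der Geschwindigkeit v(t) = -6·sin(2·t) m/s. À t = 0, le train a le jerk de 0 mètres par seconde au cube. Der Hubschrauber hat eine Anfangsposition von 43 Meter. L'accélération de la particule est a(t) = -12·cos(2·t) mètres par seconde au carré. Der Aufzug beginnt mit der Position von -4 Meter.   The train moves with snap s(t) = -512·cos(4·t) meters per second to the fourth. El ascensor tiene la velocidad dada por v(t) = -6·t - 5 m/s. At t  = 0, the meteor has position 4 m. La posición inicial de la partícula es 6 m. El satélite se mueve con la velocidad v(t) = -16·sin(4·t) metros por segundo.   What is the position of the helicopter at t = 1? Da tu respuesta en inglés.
We must find the integral of our acceleration equation a(t) = -1 2 times. The integral of acceleration, with v(0) = 13, gives velocity: v(t) = 13 - t. Integrating velocity and using the initial condition x(0) = 43, we get x(t) = -t^2/2 + 13·t + 43. We have position x(t) = -t^2/2 + 13·t + 43. Substituting t = 1: x(1) = 111/2.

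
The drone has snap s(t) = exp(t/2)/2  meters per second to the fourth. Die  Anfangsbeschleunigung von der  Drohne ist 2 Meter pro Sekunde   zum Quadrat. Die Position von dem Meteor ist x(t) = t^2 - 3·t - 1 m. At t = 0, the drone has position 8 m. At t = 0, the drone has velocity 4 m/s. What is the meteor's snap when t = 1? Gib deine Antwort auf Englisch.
Starting from position x(t) = t^2 - 3·t - 1, we take 4 derivatives. Taking d/dt of x(t), we find v(t) = 2·t - 3. The derivative of velocity gives acceleration: a(t) = 2. Differentiating acceleration, we get jerk: j(t) = 0. The derivative of jerk gives snap: s(t) = 0. We have snap s(t) = 0. Substituting t = 1: s(1) = 0.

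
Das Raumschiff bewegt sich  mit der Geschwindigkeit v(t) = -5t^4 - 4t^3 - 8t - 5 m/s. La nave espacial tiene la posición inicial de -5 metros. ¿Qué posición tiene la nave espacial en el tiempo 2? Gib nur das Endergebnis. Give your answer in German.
Bei t = 2, x = -79.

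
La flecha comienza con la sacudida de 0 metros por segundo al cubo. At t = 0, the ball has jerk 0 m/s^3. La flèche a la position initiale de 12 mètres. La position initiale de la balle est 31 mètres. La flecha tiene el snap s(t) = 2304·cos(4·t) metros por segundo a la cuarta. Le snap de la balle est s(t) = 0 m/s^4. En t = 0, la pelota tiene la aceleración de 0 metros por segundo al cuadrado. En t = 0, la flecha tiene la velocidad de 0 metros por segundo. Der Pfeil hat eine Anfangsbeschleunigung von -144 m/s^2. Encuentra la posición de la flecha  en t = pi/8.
Debemos encontrar la antiderivada de nuestra ecuación del snap s(t) = 2304·cos(4·t) 4 veces. La integral del snap es la sacudida. Usando j(0) = 0, obtenemos j(t) = 576·sin(4·t). Tomando ∫j(t)dt y aplicando a(0) = -144, encontramos a(t) = -144·cos(4·t). La integral de la aceleración es la velocidad. Usando v(0) = 0, obtenemos v(t) = -36·sin(4·t). Tomando ∫v(t)dt y aplicando x(0) = 12, encontramos x(t) = 9·cos(4·t) + 3. Tenemos la posición x(t) = 9·cos(4·t) + 3. Sustituyendo t = pi/8: x(pi/8) = 3.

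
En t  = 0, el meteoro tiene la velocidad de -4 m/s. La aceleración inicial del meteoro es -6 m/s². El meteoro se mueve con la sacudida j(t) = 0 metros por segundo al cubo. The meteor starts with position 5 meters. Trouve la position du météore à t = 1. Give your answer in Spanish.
Debemos encontrar la integral de nuestra ecuación de la sacudida j(t) = 0 3 veces. Tomando ∫j(t)dt y aplicando a(0) = -6, encontramos a(t) = -6. La antiderivada de la aceleración es la velocidad. Usando v(0) = -4, obtenemos v(t) = -6·t - 4. Integrando la velocidad y usando la condición inicial x(0) = 5, obtenemos x(t) = -3·t^2 - 4·t + 5. Tenemos la posición x(t) = -3·t^2 - 4·t + 5. Sustituyendo t = 1: x(1) = -2.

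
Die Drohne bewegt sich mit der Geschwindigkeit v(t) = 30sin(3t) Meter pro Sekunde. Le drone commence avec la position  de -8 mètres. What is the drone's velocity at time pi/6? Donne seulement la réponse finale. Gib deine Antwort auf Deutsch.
Bei t = pi/6, v = 30.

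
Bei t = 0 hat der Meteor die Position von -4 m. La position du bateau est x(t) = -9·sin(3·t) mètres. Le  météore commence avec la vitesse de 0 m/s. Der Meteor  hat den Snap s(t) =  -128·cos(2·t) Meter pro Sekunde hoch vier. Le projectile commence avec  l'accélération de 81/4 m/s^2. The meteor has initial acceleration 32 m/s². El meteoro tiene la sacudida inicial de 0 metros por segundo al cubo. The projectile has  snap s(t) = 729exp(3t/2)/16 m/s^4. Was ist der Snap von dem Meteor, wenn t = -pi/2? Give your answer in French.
En utilisant s(t) = -128·cos(2·t) et en substituant t = -pi/2, nous trouvons s = 128.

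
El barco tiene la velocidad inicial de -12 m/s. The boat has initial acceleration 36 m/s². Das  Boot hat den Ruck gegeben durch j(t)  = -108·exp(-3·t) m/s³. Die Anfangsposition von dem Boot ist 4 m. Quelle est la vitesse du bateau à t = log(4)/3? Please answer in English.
To find the answer, we compute 2 antiderivatives of j(t) = -108·exp(-3·t). The integral of jerk is acceleration. Using a(0) = 36, we get a(t) = 36·exp(-3·t). The integral of acceleration is velocity. Using v(0) = -12, we get v(t) = -12·exp(-3·t). Using v(t) = -12·exp(-3·t) and substituting t = log(4)/3, we find v = -3.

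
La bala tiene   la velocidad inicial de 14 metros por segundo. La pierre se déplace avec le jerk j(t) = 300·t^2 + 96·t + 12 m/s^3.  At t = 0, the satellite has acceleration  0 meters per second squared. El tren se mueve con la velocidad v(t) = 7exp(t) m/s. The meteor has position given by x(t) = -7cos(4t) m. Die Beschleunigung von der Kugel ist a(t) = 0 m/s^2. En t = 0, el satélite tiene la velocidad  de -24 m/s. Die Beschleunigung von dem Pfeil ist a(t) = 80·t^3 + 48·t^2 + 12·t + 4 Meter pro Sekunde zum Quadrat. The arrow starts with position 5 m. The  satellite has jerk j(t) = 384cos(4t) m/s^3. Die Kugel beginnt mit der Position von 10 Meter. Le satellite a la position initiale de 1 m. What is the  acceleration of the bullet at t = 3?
We have acceleration a(t) = 0. Substituting t = 3: a(3) = 0.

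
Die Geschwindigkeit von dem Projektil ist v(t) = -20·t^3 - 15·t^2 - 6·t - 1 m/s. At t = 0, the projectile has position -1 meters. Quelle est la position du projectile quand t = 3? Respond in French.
Nous devons trouver l'intégrale de notre équation de la vitesse v(t) = -20·t^3 - 15·t^2 - 6·t - 1 1 fois. L'intégrale de la vitesse est la position. En utilisant x(0) = -1, nous obtenons x(t) = -5·t^4 - 5·t^3 - 3·t^2 - t - 1. De l'équation de la position x(t) = -5·t^4 - 5·t^3 - 3·t^2 - t - 1, nous substituons t = 3 pour obtenir x = -571.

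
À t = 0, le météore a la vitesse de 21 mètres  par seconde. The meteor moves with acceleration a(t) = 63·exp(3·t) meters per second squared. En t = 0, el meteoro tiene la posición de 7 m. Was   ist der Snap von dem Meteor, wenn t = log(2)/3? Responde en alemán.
Ausgehend von der Beschleunigung a(t) = 63·exp(3·t), nehmen wir 2 Ableitungen. Durch Ableiten von der Beschleunigung erhalten wir den Ruck: j(t) = 189·exp(3·t). Durch Ableiten von dem Ruck erhalten wir den Snap: s(t) = 567·exp(3·t). Mit s(t) = 567·exp(3·t) und Einsetzen von t = log(2)/3, finden wir s = 1134.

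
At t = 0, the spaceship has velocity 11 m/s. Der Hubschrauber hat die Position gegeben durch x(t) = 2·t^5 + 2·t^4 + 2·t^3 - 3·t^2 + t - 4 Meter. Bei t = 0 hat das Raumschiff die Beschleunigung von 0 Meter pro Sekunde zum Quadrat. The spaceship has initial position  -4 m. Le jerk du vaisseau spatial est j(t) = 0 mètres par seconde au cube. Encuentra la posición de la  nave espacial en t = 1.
Necesitamos integrar nuestra ecuación de la sacudida j(t) = 0 3 veces. Integrando la sacudida y usando la condición inicial a(0) = 0, obtenemos a(t) = 0. Tomando ∫a(t)dt y aplicando v(0) = 11, encontramos v(t) = 11. Integrando la velocidad y usando la condición inicial x(0) = -4, obtenemos x(t) = 11·t - 4. De la ecuación de la posición x(t) = 11·t - 4, sustituimos t = 1 para obtener x = 7.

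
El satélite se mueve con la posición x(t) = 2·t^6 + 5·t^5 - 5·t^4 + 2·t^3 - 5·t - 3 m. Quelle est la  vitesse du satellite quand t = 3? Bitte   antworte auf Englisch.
We must differentiate our position equation x(t) = 2·t^6 + 5·t^5 - 5·t^4 + 2·t^3 - 5·t - 3 1 time. The derivative of position gives velocity: v(t) = 12·t^5 + 25·t^4 - 20·t^3 + 6·t^2 - 5. From the given velocity equation v(t) = 12·t^5 + 25·t^4 - 20·t^3 + 6·t^2 - 5, we substitute t = 3 to get v = 4450.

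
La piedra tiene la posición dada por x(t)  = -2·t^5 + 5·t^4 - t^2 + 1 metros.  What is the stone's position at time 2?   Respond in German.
Wir haben die Position x(t) = -2·t^5 + 5·t^4 - t^2 + 1. Durch Einsetzen von t = 2: x(2) = 13.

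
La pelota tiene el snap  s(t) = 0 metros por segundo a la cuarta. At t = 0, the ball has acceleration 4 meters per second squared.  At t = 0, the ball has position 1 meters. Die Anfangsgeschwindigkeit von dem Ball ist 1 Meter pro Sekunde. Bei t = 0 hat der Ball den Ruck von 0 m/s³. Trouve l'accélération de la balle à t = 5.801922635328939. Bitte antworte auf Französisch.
Nous devons intégrer notre équation du snap s(t) = 0 2 fois. En prenant ∫s(t)dt et en appliquant j(0) = 0, nous trouvons j(t) = 0. En intégrant le jerk et en utilisant la condition initiale a(0) = 4, nous obtenons a(t) = 4. Nous avons l'accélération a(t) = 4. En substituant t = 5.801922635328939: a(5.801922635328939) = 4.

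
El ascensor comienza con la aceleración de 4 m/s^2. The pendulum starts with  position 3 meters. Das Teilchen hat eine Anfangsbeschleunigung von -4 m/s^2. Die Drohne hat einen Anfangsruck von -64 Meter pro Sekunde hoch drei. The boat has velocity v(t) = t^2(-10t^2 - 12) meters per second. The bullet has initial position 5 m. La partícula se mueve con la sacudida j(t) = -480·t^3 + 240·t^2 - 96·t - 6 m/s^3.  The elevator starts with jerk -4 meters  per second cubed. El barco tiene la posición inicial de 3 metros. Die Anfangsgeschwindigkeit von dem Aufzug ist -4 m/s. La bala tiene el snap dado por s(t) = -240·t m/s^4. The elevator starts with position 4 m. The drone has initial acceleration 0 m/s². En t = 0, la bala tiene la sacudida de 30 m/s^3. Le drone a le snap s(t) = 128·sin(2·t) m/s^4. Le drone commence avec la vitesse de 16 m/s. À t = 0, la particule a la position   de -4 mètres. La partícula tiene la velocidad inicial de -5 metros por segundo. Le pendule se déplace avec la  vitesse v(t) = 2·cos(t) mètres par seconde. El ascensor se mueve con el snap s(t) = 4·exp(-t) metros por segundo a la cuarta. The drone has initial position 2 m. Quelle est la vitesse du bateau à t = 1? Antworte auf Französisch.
Nous avons la vitesse v(t) = t^2·(-10·t^2 - 12). En substituant t = 1: v(1) = -22.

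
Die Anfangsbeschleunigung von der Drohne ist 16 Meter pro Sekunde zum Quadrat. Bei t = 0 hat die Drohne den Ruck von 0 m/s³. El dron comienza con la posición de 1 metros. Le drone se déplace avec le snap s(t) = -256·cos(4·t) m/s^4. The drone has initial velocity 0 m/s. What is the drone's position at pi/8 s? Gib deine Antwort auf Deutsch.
Um dies zu lösen, müssen wir 4 Integrale unserer Gleichung für den Snap s(t) = -256·cos(4·t) finden. Die Stammfunktion von dem Snap ist der Ruck. Mit j(0) = 0 erhalten wir j(t) = -64·sin(4·t). Die Stammfunktion von dem Ruck ist die Beschleunigung. Mit a(0) = 16 erhalten wir a(t) = 16·cos(4·t). Durch Integration von der Beschleunigung und Verwendung der Anfangsbedingung v(0) = 0, erhalten wir v(t) = 4·sin(4·t). Mit ∫v(t)dt und Anwendung von x(0) = 1, finden wir x(t) = 2 - cos(4·t). Wir haben die Position x(t) = 2 - cos(4·t). Durch Einsetzen von t = pi/8: x(pi/8) = 2.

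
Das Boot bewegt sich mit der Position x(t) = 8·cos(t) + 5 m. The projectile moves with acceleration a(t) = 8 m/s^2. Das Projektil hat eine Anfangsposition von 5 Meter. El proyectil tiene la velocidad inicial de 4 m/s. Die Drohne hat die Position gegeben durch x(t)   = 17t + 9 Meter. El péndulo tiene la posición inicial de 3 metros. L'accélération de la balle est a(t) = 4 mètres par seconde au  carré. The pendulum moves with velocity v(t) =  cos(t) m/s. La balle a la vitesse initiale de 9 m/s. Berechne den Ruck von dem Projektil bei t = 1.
Wir müssen unsere Gleichung für die Beschleunigung a(t) = 8 1-mal ableiten. Durch Ableiten von der Beschleunigung erhalten wir den Ruck: j(t) = 0. Aus der Gleichung für den Ruck j(t) = 0, setzen wir t = 1 ein und erhalten j = 0.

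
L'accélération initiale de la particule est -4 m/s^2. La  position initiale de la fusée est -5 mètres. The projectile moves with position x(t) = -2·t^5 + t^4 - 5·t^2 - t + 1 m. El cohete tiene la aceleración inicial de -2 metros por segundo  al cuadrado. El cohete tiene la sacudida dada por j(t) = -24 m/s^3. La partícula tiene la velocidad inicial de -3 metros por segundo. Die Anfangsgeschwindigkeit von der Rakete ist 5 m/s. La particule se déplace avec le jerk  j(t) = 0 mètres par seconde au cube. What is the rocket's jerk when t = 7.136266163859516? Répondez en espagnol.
De la ecuación de la sacudida j(t) = -24, sustituimos t = 7.136266163859516 para obtener j = -24.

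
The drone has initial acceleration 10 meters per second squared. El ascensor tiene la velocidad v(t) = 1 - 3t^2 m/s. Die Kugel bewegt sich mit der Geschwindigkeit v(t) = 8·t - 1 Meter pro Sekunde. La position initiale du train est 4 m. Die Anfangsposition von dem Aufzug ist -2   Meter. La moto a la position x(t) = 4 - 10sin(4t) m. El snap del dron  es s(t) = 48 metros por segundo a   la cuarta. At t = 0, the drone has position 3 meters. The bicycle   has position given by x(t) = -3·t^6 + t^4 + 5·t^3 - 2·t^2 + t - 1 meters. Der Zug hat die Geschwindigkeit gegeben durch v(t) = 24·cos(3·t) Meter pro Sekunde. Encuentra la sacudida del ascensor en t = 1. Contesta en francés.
Nous devons dériver notre équation de la vitesse v(t) = 1 - 3·t^2 2 fois. En prenant d/dt de v(t), nous trouvons a(t) = -6·t. En dérivant l'accélération, nous obtenons le jerk: j(t) = -6. De l'équation du jerk j(t) = -6, nous substituons t = 1 pour obtenir j = -6.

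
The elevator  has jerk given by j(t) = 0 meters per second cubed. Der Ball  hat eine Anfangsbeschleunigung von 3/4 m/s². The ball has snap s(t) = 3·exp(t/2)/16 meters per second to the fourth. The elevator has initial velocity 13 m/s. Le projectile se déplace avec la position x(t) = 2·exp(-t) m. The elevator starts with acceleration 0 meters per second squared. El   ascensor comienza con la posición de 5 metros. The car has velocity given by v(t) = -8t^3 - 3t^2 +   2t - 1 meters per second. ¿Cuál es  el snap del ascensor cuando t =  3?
Debemos derivar nuestra ecuación de la sacudida j(t) = 0 1 vez. Derivando la sacudida, obtenemos el snap: s(t) = 0. Tenemos el snap s(t) = 0. Sustituyendo t = 3: s(3) = 0.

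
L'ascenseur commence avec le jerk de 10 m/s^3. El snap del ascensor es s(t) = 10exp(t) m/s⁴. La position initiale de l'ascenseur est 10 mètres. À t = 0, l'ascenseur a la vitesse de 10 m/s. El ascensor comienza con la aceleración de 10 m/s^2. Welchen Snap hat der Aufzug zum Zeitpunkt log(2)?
Aus der Gleichung für den Snap s(t) = 10·exp(t), setzen wir t = log(2) ein und erhalten s = 20.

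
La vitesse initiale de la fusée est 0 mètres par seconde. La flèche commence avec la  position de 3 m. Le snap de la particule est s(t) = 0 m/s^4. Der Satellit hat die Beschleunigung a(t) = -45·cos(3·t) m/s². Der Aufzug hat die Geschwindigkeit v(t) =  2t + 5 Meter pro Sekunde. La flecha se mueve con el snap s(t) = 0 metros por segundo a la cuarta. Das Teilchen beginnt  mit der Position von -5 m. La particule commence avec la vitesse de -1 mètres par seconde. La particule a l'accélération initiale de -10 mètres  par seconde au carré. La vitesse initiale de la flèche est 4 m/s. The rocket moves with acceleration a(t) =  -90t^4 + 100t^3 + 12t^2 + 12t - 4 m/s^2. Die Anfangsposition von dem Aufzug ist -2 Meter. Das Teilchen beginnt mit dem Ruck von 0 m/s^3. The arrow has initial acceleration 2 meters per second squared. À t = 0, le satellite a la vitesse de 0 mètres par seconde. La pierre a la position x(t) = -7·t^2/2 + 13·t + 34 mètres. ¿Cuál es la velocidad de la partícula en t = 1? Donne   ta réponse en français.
En partant du snap s(t) = 0, nous prenons 3 intégrales. La primitive du snap, avec j(0) = 0, donne le jerk: j(t) = 0. En intégrant le jerk et en utilisant la condition initiale a(0) = -10, nous obtenons a(t) = -10. L'intégrale de l'accélération, avec v(0) = -1, donne la vitesse: v(t) = -10·t - 1. Nous avons la vitesse v(t) = -10·t - 1. En substituant t = 1: v(1) = -11.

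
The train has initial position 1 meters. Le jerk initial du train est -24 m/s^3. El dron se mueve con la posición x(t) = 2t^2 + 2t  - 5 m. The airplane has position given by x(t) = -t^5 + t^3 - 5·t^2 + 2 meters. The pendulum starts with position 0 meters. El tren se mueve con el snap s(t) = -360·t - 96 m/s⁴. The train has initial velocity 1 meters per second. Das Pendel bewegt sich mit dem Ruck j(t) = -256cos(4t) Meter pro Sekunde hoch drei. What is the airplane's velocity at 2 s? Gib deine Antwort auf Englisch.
To solve this, we need to take 1 derivative of our position equation x(t) = -t^5 + t^3 - 5·t^2 + 2. Taking d/dt of x(t), we find v(t) = -5·t^4 + 3·t^2 - 10·t. We have velocity v(t) = -5·t^4 + 3·t^2 - 10·t. Substituting t = 2: v(2) = -88.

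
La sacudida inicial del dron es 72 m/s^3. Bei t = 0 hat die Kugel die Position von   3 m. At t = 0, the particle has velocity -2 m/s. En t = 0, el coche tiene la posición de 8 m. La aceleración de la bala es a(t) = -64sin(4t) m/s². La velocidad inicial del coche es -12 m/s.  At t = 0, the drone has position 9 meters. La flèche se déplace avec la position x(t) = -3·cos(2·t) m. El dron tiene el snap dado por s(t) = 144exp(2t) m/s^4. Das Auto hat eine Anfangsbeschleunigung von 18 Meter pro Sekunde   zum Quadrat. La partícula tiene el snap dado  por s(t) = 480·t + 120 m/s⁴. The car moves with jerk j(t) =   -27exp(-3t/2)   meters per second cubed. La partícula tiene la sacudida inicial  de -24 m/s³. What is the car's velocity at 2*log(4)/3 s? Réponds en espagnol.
Para resolver esto, necesitamos tomar 2 integrales de nuestra ecuación de la sacudida j(t) = -27·exp(-3·t/2). La antiderivada de la sacudida, con a(0) = 18, da la aceleración: a(t) = 18·exp(-3·t/2). La antiderivada de la aceleración, con v(0) = -12, da la velocidad: v(t) = -12·exp(-3·t/2). De la ecuación de la velocidad v(t) = -12·exp(-3·t/2), sustituimos t = 2*log(4)/3 para obtener v = -3.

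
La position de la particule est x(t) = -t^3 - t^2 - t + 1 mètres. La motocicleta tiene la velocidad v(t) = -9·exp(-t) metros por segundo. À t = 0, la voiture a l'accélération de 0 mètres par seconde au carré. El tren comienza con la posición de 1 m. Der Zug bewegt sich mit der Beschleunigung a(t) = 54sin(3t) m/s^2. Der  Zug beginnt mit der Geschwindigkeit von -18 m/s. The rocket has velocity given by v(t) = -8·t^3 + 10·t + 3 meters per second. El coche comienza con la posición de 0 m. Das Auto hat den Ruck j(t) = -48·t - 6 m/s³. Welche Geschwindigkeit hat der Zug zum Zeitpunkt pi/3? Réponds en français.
En partant de l'accélération a(t) = 54·sin(3·t), nous prenons 1 primitive. La primitive de l'accélération est la vitesse. En utilisant v(0) = -18, nous obtenons v(t) = -18·cos(3·t). De l'équation de la vitesse v(t) = -18·cos(3·t), nous substituons t = pi/3 pour obtenir v = 18.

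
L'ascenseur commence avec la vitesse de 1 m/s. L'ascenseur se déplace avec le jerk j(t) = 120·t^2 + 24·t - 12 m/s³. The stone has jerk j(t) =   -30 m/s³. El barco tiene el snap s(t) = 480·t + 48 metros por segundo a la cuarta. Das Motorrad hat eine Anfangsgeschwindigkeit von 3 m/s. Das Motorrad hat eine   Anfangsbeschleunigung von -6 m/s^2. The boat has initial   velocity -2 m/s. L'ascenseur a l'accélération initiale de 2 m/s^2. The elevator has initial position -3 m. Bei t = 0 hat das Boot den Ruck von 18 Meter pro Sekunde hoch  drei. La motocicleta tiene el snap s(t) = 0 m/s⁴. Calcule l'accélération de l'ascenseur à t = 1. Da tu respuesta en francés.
Pour résoudre ceci, nous devons prendre 1 primitive de notre équation du jerk j(t) = 120·t^2 + 24·t - 12. L'intégrale du jerk est l'accélération. En utilisant a(0) = 2, nous obtenons a(t) = 40·t^3 + 12·t^2 - 12·t + 2. En utilisant a(t) = 40·t^3 + 12·t^2 - 12·t + 2 et en substituant t = 1, nous trouvons a = 42.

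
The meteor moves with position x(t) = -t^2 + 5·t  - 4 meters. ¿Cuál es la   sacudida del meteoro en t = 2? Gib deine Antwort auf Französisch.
Pour résoudre ceci, nous devons prendre 3 dérivées de notre équation de la position x(t) = -t^2 + 5·t - 4. En prenant d/dt de x(t), nous trouvons v(t) = 5 - 2·t. La dérivée de la vitesse donne l'accélération: a(t) = -2. En dérivant l'accélération, nous obtenons le jerk: j(t) = 0. En utilisant j(t) = 0 et en substituant t = 2, nous trouvons j = 0.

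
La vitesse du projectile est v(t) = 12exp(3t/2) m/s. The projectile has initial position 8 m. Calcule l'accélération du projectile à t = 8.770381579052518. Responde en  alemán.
Ausgehend von der Geschwindigkeit v(t) = 12·exp(3·t/2), nehmen wir 1 Ableitung. Mit d/dt von v(t) finden wir a(t) = 18·exp(3·t/2). Wir haben die Beschleunigung a(t) = 18·exp(3·t/2). Durch Einsetzen von t = 8.770381579052518: a(8.770381579052518) = 9303899.08279752.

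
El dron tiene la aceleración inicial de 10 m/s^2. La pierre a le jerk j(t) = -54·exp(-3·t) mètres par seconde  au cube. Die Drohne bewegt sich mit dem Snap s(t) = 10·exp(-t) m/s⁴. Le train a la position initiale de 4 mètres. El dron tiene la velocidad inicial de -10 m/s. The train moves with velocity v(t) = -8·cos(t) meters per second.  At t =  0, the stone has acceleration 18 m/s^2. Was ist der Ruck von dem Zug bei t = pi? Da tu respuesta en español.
Partiendo de la velocidad v(t) = -8·cos(t), tomamos 2 derivadas. Derivando la velocidad, obtenemos la aceleración: a(t) = 8·sin(t). Tomando d/dt de a(t), encontramos j(t) = 8·cos(t). De la ecuación de la sacudida j(t) = 8·cos(t), sustituimos t = pi para obtener j = -8.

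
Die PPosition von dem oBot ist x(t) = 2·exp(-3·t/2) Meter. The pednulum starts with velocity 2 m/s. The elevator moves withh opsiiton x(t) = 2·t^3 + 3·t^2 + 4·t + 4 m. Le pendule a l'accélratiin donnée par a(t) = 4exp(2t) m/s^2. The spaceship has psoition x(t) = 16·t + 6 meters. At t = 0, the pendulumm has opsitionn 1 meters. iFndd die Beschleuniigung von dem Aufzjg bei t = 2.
Wir müssen unsere Gleichung für die Position x(t) = 2·t^3 + 3·t^2 + 4·t + 4 2-mal ableiten. Durch Ableiten von der Position erhalten wir die Geschwindigkeit: v(t) = 6·t^2 + 6·t + 4. Die Ableitung von der Geschwindigkeit ergibt die Beschleunigung: a(t) = 12·t + 6. Wir haben die Beschleunigung a(t) = 12·t + 6. Durch Einsetzen von t = 2: a(2) = 30.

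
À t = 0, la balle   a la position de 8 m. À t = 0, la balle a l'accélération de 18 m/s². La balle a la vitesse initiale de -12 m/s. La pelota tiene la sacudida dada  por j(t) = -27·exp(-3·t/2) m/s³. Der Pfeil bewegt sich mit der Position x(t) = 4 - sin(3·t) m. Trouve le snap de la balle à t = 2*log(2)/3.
Pour résoudre ceci, nous devons prendre 1 dérivée de notre équation du jerk j(t) = -27·exp(-3·t/2). En prenant d/dt de j(t), nous trouvons s(t) = 81·exp(-3·t/2)/2. Nous avons le snap s(t) = 81·exp(-3·t/2)/2. En substituant t = 2*log(2)/3: s(2*log(2)/3) = 81/4.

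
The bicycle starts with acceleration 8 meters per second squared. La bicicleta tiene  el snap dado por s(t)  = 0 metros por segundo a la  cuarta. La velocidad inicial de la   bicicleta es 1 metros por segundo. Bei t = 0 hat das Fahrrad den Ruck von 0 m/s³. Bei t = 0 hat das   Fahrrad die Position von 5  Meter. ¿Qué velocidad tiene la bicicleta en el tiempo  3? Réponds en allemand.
Wir müssen unsere Gleichung für den Snap s(t) = 0 3-mal integrieren. Die Stammfunktion von dem Snap ist der Ruck. Mit j(0) = 0 erhalten wir j(t) = 0. Durch Integration von dem Ruck und Verwendung der Anfangsbedingung a(0) = 8, erhalten wir a(t) = 8. Mit ∫a(t)dt und Anwendung von v(0) = 1, finden wir v(t) = 8·t + 1. Aus der Gleichung für die Geschwindigkeit v(t) = 8·t + 1, setzen wir t = 3 ein und erhalten v = 25.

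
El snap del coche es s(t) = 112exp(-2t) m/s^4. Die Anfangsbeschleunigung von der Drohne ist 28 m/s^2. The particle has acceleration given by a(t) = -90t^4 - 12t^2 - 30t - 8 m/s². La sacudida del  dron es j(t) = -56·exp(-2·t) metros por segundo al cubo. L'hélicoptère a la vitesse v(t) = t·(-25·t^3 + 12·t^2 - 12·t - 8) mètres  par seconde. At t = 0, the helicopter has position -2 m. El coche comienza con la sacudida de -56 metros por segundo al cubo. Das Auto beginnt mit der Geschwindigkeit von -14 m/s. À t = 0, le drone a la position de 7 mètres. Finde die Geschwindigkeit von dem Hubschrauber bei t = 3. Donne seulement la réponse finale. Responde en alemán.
v(3) = -1833.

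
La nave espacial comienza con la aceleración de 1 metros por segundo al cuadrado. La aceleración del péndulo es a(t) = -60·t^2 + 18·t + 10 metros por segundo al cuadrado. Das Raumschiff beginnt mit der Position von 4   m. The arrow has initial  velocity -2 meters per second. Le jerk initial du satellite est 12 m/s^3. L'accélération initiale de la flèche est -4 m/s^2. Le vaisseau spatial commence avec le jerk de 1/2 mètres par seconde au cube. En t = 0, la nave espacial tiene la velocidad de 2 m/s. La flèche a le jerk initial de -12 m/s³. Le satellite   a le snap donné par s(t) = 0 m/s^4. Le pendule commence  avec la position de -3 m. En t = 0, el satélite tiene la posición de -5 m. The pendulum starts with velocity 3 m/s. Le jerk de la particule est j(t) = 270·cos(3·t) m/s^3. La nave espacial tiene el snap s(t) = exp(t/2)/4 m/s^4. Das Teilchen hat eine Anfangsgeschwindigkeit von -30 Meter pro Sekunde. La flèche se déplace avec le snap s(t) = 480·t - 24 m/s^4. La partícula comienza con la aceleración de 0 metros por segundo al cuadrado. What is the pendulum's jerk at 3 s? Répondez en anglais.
Starting from acceleration a(t) = -60·t^2 + 18·t + 10, we take 1 derivative. The derivative of acceleration gives jerk: j(t) = 18 - 120·t. We have jerk j(t) = 18 - 120·t. Substituting t = 3: j(3) = -342.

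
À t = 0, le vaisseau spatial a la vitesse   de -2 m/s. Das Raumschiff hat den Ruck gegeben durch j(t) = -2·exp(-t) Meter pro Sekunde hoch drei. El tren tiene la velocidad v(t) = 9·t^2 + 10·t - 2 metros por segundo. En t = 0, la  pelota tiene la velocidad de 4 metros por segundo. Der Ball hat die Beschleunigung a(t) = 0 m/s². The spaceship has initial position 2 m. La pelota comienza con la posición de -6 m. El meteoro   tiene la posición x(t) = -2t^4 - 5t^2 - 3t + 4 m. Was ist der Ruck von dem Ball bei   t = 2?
Um dies zu lösen, müssen wir 1 Ableitung unserer Gleichung für die Beschleunigung a(t) = 0 nehmen. Die Ableitung von der Beschleunigung ergibt den Ruck: j(t) = 0. Wir haben den Ruck j(t) = 0. Durch Einsetzen von t = 2: j(2) = 0.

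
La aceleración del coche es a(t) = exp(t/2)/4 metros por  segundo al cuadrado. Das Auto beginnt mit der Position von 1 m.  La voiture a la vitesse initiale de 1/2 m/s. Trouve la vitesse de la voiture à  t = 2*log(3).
Nous devons trouver la primitive de notre équation de l'accélération a(t) = exp(t/2)/4 1 fois. L'intégrale de l'accélération est la vitesse. En utilisant v(0) = 1/2, nous obtenons v(t) = exp(t/2)/2. Nous avons la vitesse v(t) = exp(t/2)/2. En substituant t = 2*log(3): v(2*log(3)) = 3/2.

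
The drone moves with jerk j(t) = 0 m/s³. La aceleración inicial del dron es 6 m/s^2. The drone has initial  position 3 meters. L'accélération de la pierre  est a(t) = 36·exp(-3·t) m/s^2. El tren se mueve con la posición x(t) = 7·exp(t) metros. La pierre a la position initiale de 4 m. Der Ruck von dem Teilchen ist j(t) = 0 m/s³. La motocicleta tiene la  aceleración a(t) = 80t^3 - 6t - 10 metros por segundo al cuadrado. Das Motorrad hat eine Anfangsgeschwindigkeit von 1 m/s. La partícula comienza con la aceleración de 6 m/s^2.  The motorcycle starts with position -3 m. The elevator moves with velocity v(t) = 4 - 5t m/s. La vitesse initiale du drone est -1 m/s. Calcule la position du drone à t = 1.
Nous devons intégrer notre équation du jerk j(t) = 0 3 fois. En intégrant le jerk et en utilisant la condition initiale a(0) = 6, nous obtenons a(t) = 6. En intégrant l'accélération et en utilisant la condition initiale v(0) = -1, nous obtenons v(t) = 6·t - 1. La primitive de la vitesse, avec x(0) = 3, donne la position: x(t) = 3·t^2 - t + 3. En utilisant x(t) = 3·t^2 - t + 3 et en substituant t = 1, nous trouvons x = 5.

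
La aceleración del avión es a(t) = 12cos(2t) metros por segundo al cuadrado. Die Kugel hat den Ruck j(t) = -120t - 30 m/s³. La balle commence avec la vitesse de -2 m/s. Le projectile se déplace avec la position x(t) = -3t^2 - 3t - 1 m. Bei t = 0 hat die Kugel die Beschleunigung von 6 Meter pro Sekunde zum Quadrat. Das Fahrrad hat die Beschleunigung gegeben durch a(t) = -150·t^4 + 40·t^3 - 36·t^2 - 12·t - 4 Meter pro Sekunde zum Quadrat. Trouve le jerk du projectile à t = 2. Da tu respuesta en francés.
Nous devons dériver notre équation de la position x(t) = -3·t^2 - 3·t - 1 3 fois. La dérivée de la position donne la vitesse: v(t) = -6·t - 3. La dérivée de la vitesse donne l'accélération: a(t) = -6. En prenant d/dt de a(t), nous trouvons j(t) = 0. En utilisant j(t) = 0 et en substituant t = 2, nous trouvons j = 0.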